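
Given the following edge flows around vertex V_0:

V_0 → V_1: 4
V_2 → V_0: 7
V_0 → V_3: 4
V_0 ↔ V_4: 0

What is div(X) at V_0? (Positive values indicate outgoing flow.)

Divergence = sum of outgoing flows = 4 + (-7) + 4 + 0 = 1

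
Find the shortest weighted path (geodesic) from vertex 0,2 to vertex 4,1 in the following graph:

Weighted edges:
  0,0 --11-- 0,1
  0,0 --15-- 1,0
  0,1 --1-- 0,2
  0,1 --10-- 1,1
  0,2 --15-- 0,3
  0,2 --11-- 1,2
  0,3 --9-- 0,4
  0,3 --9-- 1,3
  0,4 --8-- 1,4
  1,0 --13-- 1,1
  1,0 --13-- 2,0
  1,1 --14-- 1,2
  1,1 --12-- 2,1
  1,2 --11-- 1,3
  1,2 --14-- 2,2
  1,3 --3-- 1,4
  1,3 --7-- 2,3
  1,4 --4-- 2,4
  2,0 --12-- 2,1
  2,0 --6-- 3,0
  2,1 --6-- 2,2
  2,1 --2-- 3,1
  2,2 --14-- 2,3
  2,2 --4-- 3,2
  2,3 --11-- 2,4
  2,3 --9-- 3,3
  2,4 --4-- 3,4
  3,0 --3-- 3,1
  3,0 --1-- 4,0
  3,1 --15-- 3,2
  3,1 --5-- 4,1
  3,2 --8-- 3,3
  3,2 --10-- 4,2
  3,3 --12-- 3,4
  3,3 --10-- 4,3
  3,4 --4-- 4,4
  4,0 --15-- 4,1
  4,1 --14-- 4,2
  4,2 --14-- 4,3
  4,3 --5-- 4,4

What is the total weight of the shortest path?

Shortest path: 0,2 → 0,1 → 1,1 → 2,1 → 3,1 → 4,1, total weight = 30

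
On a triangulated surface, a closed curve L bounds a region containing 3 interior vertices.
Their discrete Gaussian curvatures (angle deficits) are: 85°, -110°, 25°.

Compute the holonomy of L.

Holonomy = total enclosed curvature = 85° + (-110°) + 25° = 0°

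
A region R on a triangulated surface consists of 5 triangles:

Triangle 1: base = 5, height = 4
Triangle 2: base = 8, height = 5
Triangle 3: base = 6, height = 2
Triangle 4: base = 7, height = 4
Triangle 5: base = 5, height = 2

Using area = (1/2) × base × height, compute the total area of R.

(1/2)×5×4 + (1/2)×8×5 + (1/2)×6×2 + (1/2)×7×4 + (1/2)×5×2 = 55.0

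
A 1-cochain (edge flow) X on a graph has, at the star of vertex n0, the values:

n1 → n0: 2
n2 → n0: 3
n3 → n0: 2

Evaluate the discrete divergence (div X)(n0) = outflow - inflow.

Divergence = sum of outgoing flows = (-2) + (-3) + (-2) = -7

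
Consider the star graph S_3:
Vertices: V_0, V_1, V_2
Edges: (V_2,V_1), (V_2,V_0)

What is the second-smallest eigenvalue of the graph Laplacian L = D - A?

The star S_3 is the complete bipartite graph K_{1,2} (one hub of degree 2, 2 leaves of degree 1). The Laplacian spectrum of K_{p,q} is 0, p (multiplicity q−1), q (multiplicity p−1), p+q. With p = 1, q = 2: 0 once, 1 with multiplicity 1, and 3 once. (Check: trace L = sum of degrees = 4 = 1·1 + 3.)
Laplacian eigenvalues: [0.0, 1.0, 3.0]. Algebraic connectivity (smallest non-zero eigenvalue) = 1.0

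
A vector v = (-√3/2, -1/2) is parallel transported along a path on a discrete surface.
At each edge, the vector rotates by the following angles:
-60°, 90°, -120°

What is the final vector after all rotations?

Total rotation: (-60°) + 90° + (-120°) = -90°. Final vector: (-0.5000, 0.8660)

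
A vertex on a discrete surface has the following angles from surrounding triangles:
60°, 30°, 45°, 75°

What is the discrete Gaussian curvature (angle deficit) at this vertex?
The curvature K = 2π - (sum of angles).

Sum of angles = 210°. K = 360° - 210° = 150° = 5π/6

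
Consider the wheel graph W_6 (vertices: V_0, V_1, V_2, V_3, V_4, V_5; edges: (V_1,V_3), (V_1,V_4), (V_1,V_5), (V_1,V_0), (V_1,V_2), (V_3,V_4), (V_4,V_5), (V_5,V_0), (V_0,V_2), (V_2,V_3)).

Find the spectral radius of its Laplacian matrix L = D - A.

The wheel W_6 is the join K_1 ∨ C_5 (a hub joined to every vertex of a cycle of length 5). For a join G ∨ H (G on p vertices, H on q vertices) the Laplacian spectrum is 0, p+q, the eigenvalues of L(G) other than one 0 each shifted by +q, and the eigenvalues of L(H) other than one 0 each shifted by +p. With G = K_1 (p = 1, nothing left after dropping its 0) and H = C_5 (q = 5, eigenvalues 2 − 2cos(2πk/5), k = 0, …, 4; drop k = 0), the spectrum of W_6 is 0, 6, and 1 + (2 − 2cos(2πk/5)) = 3 − 2cos(2πk/5) for k = 1, …, 4:
k=1: 3 − 2cos(2π/5) = 2.382; k=2: 3 − 2cos(4π/5) = 4.618; k=3: 3 − 2cos(6π/5) = 4.618; k=4: 3 − 2cos(8π/5) = 2.382.
Laplacian eigenvalues: [0.0, 2.382, 2.382, 4.618, 4.618, 6.0]. Largest eigenvalue (spectral radius) = 6.0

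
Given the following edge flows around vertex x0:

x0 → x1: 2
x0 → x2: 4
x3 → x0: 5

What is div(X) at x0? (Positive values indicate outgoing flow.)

Divergence = sum of outgoing flows = 2 + 4 + (-5) = 1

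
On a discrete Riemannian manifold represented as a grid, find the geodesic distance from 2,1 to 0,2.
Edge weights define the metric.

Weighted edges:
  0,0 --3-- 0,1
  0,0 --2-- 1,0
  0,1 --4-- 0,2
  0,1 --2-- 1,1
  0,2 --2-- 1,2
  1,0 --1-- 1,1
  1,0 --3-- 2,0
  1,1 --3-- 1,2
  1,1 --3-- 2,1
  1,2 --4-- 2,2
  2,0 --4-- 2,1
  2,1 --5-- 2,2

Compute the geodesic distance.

Shortest path: 2,1 → 1,1 → 1,2 → 0,2, total weight = 8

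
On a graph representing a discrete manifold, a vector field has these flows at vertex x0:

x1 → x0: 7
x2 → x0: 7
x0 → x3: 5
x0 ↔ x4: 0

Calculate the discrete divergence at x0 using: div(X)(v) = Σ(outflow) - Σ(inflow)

Divergence = sum of outgoing flows = (-7) + (-7) + 5 + 0 = -9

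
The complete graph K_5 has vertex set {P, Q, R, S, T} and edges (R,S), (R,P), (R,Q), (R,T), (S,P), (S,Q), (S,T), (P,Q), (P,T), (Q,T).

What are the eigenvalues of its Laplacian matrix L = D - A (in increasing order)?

For the complete graph K_n, L = nI − J (J = all-ones matrix). J has eigenvalues n (once, eigenvector 𝟙) and 0 (multiplicity n−1), so L has eigenvalues 0 (once) and n (multiplicity n−1). Here n = 5: eigenvalue 0 once and 5 with multiplicity 4.
Laplacian eigenvalues (increasing order): [0.0, 5.0, 5.0, 5.0, 5.0]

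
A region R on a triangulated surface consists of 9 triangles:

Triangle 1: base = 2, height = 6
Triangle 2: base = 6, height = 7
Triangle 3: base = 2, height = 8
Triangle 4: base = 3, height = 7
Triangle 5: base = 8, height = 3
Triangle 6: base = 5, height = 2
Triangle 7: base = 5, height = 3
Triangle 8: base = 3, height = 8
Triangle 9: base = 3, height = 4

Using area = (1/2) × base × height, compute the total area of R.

(1/2)×2×6 + (1/2)×6×7 + (1/2)×2×8 + (1/2)×3×7 + (1/2)×8×3 + (1/2)×5×2 + (1/2)×5×3 + (1/2)×3×8 + (1/2)×3×4 = 88.0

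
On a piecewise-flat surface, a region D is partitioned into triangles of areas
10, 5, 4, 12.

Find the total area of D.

10 + 5 + 4 + 12 = 31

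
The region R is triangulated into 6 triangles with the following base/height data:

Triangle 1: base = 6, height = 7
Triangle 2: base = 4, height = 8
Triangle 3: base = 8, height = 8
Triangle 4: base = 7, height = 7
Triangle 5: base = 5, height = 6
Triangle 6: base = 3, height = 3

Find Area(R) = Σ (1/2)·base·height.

(1/2)×6×7 + (1/2)×4×8 + (1/2)×8×8 + (1/2)×7×7 + (1/2)×5×6 + (1/2)×3×3 = 113.0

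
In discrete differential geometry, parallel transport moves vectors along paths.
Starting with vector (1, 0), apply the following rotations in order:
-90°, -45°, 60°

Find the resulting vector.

Total rotation: (-90°) + (-45°) + 60° = -75°. Final vector: (0.2588, -0.9659)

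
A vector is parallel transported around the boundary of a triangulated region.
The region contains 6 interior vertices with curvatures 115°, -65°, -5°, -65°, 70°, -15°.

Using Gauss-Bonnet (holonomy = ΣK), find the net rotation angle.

Holonomy = total enclosed curvature = 115° + (-65°) + (-5°) + (-65°) + 70° + (-15°) = 35°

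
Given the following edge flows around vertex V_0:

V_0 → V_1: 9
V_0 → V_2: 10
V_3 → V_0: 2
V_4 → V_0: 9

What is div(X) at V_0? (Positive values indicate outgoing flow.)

Divergence = sum of outgoing flows = 9 + 10 + (-2) + (-9) = 8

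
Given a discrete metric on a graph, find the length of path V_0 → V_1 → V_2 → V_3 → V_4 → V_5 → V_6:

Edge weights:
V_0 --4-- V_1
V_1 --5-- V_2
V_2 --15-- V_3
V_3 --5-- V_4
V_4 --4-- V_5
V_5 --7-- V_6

Arc length = 4 + 5 + 15 + 5 + 4 + 7 = 40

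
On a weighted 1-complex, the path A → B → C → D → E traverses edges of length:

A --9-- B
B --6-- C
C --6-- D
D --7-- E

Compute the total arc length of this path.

Arc length = 9 + 6 + 6 + 7 = 28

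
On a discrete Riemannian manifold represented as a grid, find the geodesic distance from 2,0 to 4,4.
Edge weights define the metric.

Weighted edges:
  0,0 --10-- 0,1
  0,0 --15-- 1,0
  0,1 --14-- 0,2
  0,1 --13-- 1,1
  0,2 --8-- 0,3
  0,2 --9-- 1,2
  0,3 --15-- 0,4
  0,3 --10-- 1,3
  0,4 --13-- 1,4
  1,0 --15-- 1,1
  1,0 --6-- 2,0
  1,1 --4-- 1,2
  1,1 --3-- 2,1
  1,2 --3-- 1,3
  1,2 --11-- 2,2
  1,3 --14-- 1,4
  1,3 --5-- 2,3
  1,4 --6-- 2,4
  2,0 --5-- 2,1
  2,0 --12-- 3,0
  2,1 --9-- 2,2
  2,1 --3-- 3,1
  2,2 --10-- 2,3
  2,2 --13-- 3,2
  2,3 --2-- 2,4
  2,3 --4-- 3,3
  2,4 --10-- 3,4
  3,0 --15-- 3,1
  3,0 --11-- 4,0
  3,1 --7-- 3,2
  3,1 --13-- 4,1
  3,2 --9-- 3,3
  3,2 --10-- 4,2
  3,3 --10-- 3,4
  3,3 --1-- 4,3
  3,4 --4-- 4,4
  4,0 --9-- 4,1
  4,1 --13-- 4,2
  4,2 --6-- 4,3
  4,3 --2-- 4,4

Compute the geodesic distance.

Shortest path: 2,0 → 2,1 → 3,1 → 3,2 → 3,3 → 4,3 → 4,4, total weight = 27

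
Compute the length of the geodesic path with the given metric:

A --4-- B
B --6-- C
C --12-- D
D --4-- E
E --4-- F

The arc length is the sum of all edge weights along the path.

Arc length = 4 + 6 + 12 + 4 + 4 = 30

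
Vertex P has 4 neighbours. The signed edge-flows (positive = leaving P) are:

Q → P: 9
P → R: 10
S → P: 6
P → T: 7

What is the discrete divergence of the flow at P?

Divergence = sum of outgoing flows = (-9) + 10 + (-6) + 7 = 2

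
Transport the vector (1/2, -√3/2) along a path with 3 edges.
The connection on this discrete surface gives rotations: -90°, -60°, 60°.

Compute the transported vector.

Total rotation: (-90°) + (-60°) + 60° = -90°. Final vector: (-0.8660, -0.5000)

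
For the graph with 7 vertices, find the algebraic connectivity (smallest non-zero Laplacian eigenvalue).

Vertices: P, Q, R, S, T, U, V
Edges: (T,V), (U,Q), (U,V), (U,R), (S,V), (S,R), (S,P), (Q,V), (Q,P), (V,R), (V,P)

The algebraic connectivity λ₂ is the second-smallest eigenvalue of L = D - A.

Degrees: deg(P) = 3, deg(Q) = 3, deg(R) = 3, deg(S) = 3, deg(T) = 1, deg(U) = 3, deg(V) = 6.
L = D − A with rows/columns ordered (P, Q, R, S, T, U, V):
  [ 3, -1,  0, -1,  0,  0, -1]
  [-1,  3,  0,  0,  0, -1, -1]
  [ 0,  0,  3, -1,  0, -1, -1]
  [-1,  0, -1,  3,  0,  0, -1]
  [ 0,  0,  0,  0,  1,  0, -1]
  [ 0, -1, -1,  0,  0,  3, -1]
  [-1, -1, -1, -1, -1, -1,  6]
Characteristic polynomial: det(λI − L) = λ(λ − 1)(λ² − 7λ + 11)²(λ − 7).
Roots: λ = 0; (λ − 1) = 0 ⇒ λ = 1; (λ² − 7λ + 11) = 0 ⇒ λ = (7 ± √5)/2 ≈ 2.382, 4.618 (multiplicity 2); (λ − 7) = 0 ⇒ λ = 7.
(Check: the roots sum (with multiplicity) to 22, matching trace L = Σdeg = 2·11 = 22.)
Laplacian eigenvalues: [0.0, 1.0, 2.382, 2.382, 4.618, 4.618, 7.0]. Algebraic connectivity (smallest non-zero eigenvalue) = 1.0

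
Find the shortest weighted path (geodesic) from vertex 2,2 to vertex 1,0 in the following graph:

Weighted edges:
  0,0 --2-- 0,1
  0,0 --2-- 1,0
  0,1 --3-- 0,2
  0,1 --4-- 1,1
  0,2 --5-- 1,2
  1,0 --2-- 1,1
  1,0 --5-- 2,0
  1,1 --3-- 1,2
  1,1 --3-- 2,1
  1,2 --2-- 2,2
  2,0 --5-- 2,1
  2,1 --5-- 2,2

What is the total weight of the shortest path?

Shortest path: 2,2 → 1,2 → 1,1 → 1,0, total weight = 7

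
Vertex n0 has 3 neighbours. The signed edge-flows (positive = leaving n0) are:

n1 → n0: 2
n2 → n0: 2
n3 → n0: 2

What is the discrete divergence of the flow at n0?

Divergence = sum of outgoing flows = (-2) + (-2) + (-2) = -6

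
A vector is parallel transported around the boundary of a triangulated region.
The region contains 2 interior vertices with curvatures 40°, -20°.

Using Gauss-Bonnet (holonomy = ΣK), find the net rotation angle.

Holonomy = total enclosed curvature = 40° + (-20°) = 20°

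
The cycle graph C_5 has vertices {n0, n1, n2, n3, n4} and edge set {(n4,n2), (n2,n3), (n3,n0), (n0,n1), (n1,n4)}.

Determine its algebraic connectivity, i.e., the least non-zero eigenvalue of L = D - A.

The cycle graph C_n has Laplacian eigenvalues λ_k = 2 − 2cos(2πk/n), k = 0, 1, …, n−1. Here n = 5:
k=0: 2 − 2cos(0) = 0.0; k=1: 2 − 2cos(2π/5) = 1.382; k=2: 2 − 2cos(4π/5) = 3.618; k=3: 2 − 2cos(6π/5) = 3.618; k=4: 2 − 2cos(8π/5) = 1.382.
Laplacian eigenvalues: [0.0, 1.382, 1.382, 3.618, 3.618]. Algebraic connectivity (smallest non-zero eigenvalue) = 1.382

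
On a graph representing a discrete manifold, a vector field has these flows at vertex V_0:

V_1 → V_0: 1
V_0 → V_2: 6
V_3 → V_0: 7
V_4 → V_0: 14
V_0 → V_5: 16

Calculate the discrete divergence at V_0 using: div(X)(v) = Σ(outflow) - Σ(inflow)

Divergence = sum of outgoing flows = (-1) + 6 + (-7) + (-14) + 16 = 0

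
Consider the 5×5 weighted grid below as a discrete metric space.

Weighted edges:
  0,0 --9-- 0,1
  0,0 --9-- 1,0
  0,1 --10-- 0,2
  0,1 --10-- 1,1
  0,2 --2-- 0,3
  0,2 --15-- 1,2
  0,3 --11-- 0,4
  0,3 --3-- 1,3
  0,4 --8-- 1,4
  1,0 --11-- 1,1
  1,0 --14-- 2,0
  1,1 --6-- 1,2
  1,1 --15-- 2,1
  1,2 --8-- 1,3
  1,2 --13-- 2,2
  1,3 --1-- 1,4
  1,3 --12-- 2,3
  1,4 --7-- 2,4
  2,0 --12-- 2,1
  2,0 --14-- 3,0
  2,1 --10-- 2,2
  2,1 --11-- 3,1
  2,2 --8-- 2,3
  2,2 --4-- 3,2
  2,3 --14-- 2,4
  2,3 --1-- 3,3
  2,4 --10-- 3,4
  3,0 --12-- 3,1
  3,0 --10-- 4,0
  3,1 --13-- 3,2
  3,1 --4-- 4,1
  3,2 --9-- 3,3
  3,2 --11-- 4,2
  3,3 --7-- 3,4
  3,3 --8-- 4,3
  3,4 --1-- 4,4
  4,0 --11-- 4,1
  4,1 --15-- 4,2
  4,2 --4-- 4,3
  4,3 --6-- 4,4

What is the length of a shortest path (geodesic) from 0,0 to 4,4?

Shortest path: 0,0 → 0,1 → 0,2 → 0,3 → 1,3 → 1,4 → 2,4 → 3,4 → 4,4, total weight = 43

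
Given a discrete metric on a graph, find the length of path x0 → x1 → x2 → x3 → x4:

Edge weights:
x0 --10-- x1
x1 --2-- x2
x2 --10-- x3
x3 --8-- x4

Arc length = 10 + 2 + 10 + 8 = 30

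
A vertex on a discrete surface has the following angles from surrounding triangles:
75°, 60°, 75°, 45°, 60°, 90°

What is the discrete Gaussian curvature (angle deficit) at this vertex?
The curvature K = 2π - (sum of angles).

Sum of angles = 405°. K = 360° - 405° = -45°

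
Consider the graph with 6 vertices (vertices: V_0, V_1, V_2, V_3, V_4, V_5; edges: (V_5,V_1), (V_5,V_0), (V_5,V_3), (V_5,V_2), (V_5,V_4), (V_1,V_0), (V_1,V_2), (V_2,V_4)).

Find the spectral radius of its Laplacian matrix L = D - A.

Degrees: deg(V_0) = 2, deg(V_1) = 3, deg(V_2) = 3, deg(V_3) = 1, deg(V_4) = 2, deg(V_5) = 5.
L = D − A with rows/columns ordered (V_0, V_1, V_2, V_3, V_4, V_5):
  [ 2, -1,  0,  0,  0, -1]
  [-1,  3, -1,  0,  0, -1]
  [ 0, -1,  3,  0, -1, -1]
  [ 0,  0,  0,  1,  0, -1]
  [ 0,  0, -1,  0,  2, -1]
  [-1, -1, -1, -1, -1,  5]
Characteristic polynomial: det(λI − L) = λ(λ − 1)(λ² − 6λ + 7)(λ − 3)(λ − 6).
Roots: λ = 0; (λ − 1) = 0 ⇒ λ = 1; (λ² − 6λ + 7) = 0 ⇒ λ = 3 ± √2 ≈ 1.5858, 4.4142; (λ − 3) = 0 ⇒ λ = 3; (λ − 6) = 0 ⇒ λ = 6.
(Check: the roots sum (with multiplicity) to 16, matching trace L = Σdeg = 2·8 = 16.)
Laplacian eigenvalues: [0.0, 1.0, 1.5858, 3.0, 4.4142, 6.0]. Largest eigenvalue (spectral radius) = 6.0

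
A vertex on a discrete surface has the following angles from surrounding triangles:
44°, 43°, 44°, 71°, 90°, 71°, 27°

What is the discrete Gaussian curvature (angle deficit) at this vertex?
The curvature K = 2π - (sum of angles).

Sum of angles = 390°. K = 360° - 390° = -30° = -π/6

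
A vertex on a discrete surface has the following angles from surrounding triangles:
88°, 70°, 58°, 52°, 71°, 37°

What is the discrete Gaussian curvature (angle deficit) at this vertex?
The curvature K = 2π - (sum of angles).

Sum of angles = 376°. K = 360° - 376° = -16° = -4π/45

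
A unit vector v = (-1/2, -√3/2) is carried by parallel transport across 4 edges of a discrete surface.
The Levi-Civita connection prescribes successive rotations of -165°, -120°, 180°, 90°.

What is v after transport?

Total rotation: (-165°) + (-120°) + 180° + 90° = -15°. Final vector: (-0.7071, -0.7071)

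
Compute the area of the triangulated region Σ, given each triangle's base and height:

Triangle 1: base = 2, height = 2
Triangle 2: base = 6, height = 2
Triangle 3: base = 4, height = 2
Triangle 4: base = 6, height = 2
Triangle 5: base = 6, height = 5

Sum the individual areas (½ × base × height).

(1/2)×2×2 + (1/2)×6×2 + (1/2)×4×2 + (1/2)×6×2 + (1/2)×6×5 = 33.0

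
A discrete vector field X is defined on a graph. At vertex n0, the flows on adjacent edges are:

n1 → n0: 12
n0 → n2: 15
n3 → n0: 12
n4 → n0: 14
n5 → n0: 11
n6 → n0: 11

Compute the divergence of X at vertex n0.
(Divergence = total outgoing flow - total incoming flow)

Divergence = sum of outgoing flows = (-12) + 15 + (-12) + (-14) + (-11) + (-11) = -45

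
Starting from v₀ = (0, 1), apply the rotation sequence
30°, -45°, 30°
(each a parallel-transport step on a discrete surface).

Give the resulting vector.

Total rotation: 30° + (-45°) + 30° = 15°. Final vector: (-0.2588, 0.9659)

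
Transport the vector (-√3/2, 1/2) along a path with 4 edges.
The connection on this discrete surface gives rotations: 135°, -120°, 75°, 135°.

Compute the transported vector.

Total rotation: 135° + (-120°) + 75° + 135° = 225° ≡ -135° (mod 360°). Final vector: (0.9659, 0.2588)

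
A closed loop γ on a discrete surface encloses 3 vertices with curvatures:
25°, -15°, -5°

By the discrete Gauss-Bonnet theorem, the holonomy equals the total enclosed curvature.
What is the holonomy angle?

Holonomy = total enclosed curvature = 25° + (-15°) + (-5°) = 5°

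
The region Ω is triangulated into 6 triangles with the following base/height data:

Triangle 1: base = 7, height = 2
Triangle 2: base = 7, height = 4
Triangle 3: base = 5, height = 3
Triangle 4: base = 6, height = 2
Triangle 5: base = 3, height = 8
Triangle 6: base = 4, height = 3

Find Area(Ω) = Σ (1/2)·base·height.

(1/2)×7×2 + (1/2)×7×4 + (1/2)×5×3 + (1/2)×6×2 + (1/2)×3×8 + (1/2)×4×3 = 52.5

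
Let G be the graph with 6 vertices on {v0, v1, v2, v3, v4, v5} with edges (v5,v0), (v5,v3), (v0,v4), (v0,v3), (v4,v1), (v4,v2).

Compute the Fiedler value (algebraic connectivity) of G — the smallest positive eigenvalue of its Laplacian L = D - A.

Degrees: deg(v0) = 3, deg(v1) = 1, deg(v2) = 1, deg(v3) = 2, deg(v4) = 3, deg(v5) = 2.
L = D − A with rows/columns ordered (v0, v1, v2, v3, v4, v5):
  [ 3,  0,  0, -1, -1, -1]
  [ 0,  1,  0,  0, -1,  0]
  [ 0,  0,  1,  0, -1,  0]
  [-1,  0,  0,  2,  0, -1]
  [-1, -1, -1,  0,  3,  0]
  [-1,  0,  0, -1,  0,  2]
Characteristic polynomial: det(λI − L) = λ(λ² − 5λ + 2)(λ − 1)(λ − 3)².
Roots: λ = 0; (λ² − 5λ + 2) = 0 ⇒ λ = (5 ± √17)/2 ≈ 0.4384, 4.5616; (λ − 1) = 0 ⇒ λ = 1; (λ − 3) = 0 ⇒ λ = 3 (multiplicity 2).
(Check: the roots sum (with multiplicity) to 12, matching trace L = Σdeg = 2·6 = 12.)
Laplacian eigenvalues: [0.0, 0.4384, 1.0, 3.0, 3.0, 4.5616]. Algebraic connectivity (smallest non-zero eigenvalue) = 0.4384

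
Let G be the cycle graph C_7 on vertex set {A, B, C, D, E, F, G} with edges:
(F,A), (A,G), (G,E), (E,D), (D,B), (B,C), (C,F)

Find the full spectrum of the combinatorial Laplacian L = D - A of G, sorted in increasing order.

The cycle graph C_n has Laplacian eigenvalues λ_k = 2 − 2cos(2πk/n), k = 0, 1, …, n−1. Here n = 7:
k=0: 2 − 2cos(0) = 0.0; k=1: 2 − 2cos(2π/7) = 0.753; k=2: 2 − 2cos(4π/7) = 2.445; k=3: 2 − 2cos(6π/7) = 3.8019; k=4: 2 − 2cos(8π/7) = 3.8019; k=5: 2 − 2cos(10π/7) = 2.445; k=6: 2 − 2cos(12π/7) = 0.753.
Laplacian eigenvalues (increasing order): [0.0, 0.753, 0.753, 2.445, 2.445, 3.8019, 3.8019]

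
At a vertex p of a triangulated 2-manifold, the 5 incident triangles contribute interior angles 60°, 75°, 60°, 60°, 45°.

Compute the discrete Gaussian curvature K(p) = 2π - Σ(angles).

Sum of angles = 300°. K = 360° - 300° = 60°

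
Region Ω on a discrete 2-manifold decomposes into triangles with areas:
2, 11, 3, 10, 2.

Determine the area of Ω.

2 + 11 + 3 + 10 + 2 = 28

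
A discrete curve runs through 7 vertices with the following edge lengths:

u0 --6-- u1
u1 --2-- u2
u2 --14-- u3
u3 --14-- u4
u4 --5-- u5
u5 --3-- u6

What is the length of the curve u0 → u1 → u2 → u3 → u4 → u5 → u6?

Arc length = 6 + 2 + 14 + 14 + 5 + 3 = 44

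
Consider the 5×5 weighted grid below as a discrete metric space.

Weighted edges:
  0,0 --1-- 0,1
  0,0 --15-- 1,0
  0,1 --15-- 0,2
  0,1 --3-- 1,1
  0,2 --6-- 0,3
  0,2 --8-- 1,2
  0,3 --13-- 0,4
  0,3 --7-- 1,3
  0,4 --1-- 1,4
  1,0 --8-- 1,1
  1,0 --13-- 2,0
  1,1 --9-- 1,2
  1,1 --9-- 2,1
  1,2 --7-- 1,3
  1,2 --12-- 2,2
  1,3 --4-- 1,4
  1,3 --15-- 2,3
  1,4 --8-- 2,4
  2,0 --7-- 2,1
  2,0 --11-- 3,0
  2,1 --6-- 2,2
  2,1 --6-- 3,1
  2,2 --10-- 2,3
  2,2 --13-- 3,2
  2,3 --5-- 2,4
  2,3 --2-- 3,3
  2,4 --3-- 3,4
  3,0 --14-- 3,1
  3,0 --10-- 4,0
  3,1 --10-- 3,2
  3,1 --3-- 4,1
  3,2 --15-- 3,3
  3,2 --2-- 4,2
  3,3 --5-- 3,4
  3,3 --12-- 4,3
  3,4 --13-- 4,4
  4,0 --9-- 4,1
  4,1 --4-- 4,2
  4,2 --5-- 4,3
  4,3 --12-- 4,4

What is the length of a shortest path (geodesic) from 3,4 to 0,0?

Shortest path: 3,4 → 2,4 → 1,4 → 1,3 → 1,2 → 1,1 → 0,1 → 0,0, total weight = 35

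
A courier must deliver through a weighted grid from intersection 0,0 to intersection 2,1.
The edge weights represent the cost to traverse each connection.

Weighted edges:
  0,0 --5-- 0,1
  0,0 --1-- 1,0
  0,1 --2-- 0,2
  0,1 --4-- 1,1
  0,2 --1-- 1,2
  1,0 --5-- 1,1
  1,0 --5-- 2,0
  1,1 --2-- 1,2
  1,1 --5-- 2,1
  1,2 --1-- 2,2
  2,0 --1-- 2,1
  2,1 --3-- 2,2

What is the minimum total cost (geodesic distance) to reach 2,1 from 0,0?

Shortest path: 0,0 → 1,0 → 2,0 → 2,1, total weight = 7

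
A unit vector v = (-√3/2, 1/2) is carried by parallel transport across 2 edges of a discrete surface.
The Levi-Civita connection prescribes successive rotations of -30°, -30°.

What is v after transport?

Total rotation: (-30°) + (-30°) = -60°. Final vector: (0, 1)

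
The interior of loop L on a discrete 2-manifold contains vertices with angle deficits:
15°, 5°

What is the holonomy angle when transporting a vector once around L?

Holonomy = total enclosed curvature = 15° + 5° = 20°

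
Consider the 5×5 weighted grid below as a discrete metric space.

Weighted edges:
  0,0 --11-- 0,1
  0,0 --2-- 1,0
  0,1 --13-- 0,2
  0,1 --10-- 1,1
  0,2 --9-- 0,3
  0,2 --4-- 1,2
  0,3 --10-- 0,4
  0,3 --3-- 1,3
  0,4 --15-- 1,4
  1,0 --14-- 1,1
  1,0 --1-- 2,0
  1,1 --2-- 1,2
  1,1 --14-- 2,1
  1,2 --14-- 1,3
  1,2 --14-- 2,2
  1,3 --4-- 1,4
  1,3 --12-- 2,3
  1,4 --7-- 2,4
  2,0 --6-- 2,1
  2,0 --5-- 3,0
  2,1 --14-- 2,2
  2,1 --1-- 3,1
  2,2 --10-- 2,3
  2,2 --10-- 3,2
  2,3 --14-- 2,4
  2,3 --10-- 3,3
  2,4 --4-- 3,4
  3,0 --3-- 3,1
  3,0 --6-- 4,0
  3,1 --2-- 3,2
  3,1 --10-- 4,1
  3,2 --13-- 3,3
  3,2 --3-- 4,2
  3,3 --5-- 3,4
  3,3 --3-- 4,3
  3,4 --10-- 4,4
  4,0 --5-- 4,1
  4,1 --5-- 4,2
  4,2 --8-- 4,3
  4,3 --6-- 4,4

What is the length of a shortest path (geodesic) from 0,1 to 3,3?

Shortest path: 0,1 → 0,0 → 1,0 → 2,0 → 2,1 → 3,1 → 3,2 → 3,3, total weight = 36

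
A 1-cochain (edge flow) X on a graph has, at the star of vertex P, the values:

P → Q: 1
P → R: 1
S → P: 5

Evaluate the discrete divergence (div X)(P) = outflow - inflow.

Divergence = sum of outgoing flows = 1 + 1 + (-5) = -3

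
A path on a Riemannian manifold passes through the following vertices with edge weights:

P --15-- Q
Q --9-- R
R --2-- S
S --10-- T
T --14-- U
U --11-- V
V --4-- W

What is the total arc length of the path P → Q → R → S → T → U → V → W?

Arc length = 15 + 9 + 2 + 10 + 14 + 11 + 4 = 65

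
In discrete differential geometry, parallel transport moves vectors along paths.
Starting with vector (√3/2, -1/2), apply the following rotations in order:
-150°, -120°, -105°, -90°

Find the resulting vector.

Total rotation: (-150°) + (-120°) + (-105°) + (-90°) = -465° ≡ -105° (mod 360°). Final vector: (-0.7071, -0.7071)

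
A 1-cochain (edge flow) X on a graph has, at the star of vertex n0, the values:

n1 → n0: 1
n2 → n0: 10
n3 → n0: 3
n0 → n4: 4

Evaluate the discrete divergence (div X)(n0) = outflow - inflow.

Divergence = sum of outgoing flows = (-1) + (-10) + (-3) + 4 = -10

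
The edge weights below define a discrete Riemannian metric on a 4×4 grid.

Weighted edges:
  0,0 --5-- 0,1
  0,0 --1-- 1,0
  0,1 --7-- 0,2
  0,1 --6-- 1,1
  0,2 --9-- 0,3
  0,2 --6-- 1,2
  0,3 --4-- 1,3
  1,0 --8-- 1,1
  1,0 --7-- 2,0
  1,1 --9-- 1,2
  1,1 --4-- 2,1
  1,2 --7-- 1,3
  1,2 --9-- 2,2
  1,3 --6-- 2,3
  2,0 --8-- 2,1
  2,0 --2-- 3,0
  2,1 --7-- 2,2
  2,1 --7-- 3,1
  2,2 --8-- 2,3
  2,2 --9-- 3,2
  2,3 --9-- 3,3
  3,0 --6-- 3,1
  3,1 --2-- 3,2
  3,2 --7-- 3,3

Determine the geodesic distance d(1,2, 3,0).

Shortest path: 1,2 → 1,1 → 2,1 → 2,0 → 3,0, total weight = 23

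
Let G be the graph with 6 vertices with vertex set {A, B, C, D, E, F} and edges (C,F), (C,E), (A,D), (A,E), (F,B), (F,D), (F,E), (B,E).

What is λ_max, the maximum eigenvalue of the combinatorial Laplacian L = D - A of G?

Degrees: deg(A) = 2, deg(B) = 2, deg(C) = 2, deg(D) = 2, deg(E) = 4, deg(F) = 4.
L = D − A with rows/columns ordered (A, B, C, D, E, F):
  [ 2,  0,  0, -1, -1,  0]
  [ 0,  2,  0,  0, -1, -1]
  [ 0,  0,  2,  0, -1, -1]
  [-1,  0,  0,  2,  0, -1]
  [-1, -1, -1,  0,  4, -1]
  [ 0, -1, -1, -1, -1,  4]
Characteristic polynomial: det(λI − L) = λ(λ² − 6λ + 6)(λ − 2)(λ² − 8λ + 14).
Roots: λ = 0; (λ² − 6λ + 6) = 0 ⇒ λ = 3 ± √3 ≈ 1.2679, 4.7321; (λ − 2) = 0 ⇒ λ = 2; (λ² − 8λ + 14) = 0 ⇒ λ = 4 ± √2 ≈ 2.5858, 5.4142.
(Check: the roots sum (with multiplicity) to 16, matching trace L = Σdeg = 2·8 = 16.)
Laplacian eigenvalues: [0.0, 1.2679, 2.0, 2.5858, 4.7321, 5.4142]. Largest eigenvalue (spectral radius) = 5.4142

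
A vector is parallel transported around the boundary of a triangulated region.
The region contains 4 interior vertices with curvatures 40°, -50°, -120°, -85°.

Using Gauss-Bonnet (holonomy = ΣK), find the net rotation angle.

Holonomy = total enclosed curvature = 40° + (-50°) + (-120°) + (-85°) = -215°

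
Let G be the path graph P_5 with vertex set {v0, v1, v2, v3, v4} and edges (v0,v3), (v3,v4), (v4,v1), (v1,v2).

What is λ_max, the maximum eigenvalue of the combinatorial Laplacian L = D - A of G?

The path graph P_n has Laplacian eigenvalues λ_k = 2 − 2cos(kπ/n), k = 0, 1, …, n−1. Here n = 5:
k=0: 2 − 2cos(0) = 0.0; k=1: 2 − 2cos(π/5) = 0.382; k=2: 2 − 2cos(2π/5) = 1.382; k=3: 2 − 2cos(3π/5) = 2.618; k=4: 2 − 2cos(4π/5) = 3.618.
Laplacian eigenvalues: [0.0, 0.382, 1.382, 2.618, 3.618]. Largest eigenvalue (spectral radius) = 3.618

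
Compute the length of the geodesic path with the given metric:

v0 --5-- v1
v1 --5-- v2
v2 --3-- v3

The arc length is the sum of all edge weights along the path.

Arc length = 5 + 5 + 3 = 13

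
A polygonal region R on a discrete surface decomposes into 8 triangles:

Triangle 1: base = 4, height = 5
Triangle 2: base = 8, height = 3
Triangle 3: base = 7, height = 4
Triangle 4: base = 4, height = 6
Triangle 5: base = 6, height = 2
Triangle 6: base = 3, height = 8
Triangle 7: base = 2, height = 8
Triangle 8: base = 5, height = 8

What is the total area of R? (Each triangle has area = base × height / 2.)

(1/2)×4×5 + (1/2)×8×3 + (1/2)×7×4 + (1/2)×4×6 + (1/2)×6×2 + (1/2)×3×8 + (1/2)×2×8 + (1/2)×5×8 = 94.0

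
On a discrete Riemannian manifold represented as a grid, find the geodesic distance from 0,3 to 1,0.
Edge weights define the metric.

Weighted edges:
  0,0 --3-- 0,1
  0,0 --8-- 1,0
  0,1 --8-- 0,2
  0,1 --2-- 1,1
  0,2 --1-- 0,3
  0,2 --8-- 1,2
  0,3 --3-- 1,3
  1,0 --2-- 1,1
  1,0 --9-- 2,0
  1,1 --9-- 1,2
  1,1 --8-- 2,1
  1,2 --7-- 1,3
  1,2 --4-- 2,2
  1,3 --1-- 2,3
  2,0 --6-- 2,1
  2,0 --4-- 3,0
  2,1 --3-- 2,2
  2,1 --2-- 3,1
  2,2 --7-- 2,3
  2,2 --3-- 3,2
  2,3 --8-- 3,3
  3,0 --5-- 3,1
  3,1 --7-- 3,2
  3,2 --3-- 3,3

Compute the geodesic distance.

Shortest path: 0,3 → 0,2 → 0,1 → 1,1 → 1,0, total weight = 13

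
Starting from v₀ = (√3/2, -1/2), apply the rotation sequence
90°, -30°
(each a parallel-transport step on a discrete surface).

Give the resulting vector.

Total rotation: 90° + (-30°) = 60°. Final vector: (0.8660, 0.5000)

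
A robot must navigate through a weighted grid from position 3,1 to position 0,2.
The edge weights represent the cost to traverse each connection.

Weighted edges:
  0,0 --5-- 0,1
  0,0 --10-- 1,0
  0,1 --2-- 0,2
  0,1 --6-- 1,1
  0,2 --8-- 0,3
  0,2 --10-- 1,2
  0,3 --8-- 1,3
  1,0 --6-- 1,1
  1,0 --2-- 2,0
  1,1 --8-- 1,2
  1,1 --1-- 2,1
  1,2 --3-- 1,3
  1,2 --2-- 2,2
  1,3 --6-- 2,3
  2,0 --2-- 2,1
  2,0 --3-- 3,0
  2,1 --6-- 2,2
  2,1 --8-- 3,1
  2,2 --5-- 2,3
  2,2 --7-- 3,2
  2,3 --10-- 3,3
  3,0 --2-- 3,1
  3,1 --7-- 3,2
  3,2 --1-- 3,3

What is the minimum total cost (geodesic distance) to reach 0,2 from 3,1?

Shortest path: 3,1 → 3,0 → 2,0 → 2,1 → 1,1 → 0,1 → 0,2, total weight = 16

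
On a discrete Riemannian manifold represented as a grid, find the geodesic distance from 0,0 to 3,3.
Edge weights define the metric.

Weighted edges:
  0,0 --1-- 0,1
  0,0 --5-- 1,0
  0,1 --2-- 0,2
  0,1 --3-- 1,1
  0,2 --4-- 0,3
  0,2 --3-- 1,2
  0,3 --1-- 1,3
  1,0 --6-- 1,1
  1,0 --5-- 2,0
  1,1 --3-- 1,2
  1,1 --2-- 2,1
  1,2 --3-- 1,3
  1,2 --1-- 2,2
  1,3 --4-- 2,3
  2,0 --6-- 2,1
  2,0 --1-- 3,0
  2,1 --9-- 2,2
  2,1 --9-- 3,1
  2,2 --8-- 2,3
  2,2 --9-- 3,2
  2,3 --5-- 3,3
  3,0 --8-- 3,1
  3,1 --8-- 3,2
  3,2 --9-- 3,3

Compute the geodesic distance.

Shortest path: 0,0 → 0,1 → 0,2 → 0,3 → 1,3 → 2,3 → 3,3, total weight = 17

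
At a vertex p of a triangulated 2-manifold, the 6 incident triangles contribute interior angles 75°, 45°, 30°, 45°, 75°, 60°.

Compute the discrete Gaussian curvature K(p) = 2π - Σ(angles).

Sum of angles = 330°. K = 360° - 330° = 30° = π/6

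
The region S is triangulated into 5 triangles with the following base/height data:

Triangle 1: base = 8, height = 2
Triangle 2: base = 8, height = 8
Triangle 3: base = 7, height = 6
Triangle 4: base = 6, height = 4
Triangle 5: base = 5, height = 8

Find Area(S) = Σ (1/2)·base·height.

(1/2)×8×2 + (1/2)×8×8 + (1/2)×7×6 + (1/2)×6×4 + (1/2)×5×8 = 93.0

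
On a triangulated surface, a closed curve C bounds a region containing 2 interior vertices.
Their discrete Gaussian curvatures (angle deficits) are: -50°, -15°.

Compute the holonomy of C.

Holonomy = total enclosed curvature = (-50°) + (-15°) = -65°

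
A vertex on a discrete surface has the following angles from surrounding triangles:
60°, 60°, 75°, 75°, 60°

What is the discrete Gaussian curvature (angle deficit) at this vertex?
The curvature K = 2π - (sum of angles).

Sum of angles = 330°. K = 360° - 330° = 30° = π/6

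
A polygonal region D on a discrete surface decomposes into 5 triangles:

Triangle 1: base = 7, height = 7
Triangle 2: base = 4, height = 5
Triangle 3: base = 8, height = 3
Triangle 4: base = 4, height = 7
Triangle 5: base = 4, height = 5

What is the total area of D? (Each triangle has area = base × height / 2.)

(1/2)×7×7 + (1/2)×4×5 + (1/2)×8×3 + (1/2)×4×7 + (1/2)×4×5 = 70.5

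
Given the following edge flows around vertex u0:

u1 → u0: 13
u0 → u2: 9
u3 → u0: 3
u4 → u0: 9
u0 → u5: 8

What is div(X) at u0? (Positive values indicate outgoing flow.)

Divergence = sum of outgoing flows = (-13) + 9 + (-3) + (-9) + 8 = -8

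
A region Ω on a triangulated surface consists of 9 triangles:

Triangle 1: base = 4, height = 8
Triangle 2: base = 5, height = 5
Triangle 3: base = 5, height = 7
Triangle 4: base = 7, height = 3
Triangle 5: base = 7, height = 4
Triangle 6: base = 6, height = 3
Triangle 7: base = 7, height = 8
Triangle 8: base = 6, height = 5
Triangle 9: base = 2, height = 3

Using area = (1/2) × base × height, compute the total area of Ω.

(1/2)×4×8 + (1/2)×5×5 + (1/2)×5×7 + (1/2)×7×3 + (1/2)×7×4 + (1/2)×6×3 + (1/2)×7×8 + (1/2)×6×5 + (1/2)×2×3 = 125.5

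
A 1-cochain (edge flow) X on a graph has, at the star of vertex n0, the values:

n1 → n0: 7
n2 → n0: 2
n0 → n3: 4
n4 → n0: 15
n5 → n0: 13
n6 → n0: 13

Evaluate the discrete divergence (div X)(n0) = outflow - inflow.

Divergence = sum of outgoing flows = (-7) + (-2) + 4 + (-15) + (-13) + (-13) = -46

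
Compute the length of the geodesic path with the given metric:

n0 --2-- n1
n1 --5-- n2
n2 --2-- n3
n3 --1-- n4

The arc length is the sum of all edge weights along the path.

Arc length = 2 + 5 + 2 + 1 = 10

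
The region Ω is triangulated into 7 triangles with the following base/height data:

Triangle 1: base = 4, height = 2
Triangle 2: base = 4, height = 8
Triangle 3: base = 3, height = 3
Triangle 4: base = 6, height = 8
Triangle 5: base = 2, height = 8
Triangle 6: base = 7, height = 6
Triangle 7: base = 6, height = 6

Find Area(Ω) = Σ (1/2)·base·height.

(1/2)×4×2 + (1/2)×4×8 + (1/2)×3×3 + (1/2)×6×8 + (1/2)×2×8 + (1/2)×7×6 + (1/2)×6×6 = 95.5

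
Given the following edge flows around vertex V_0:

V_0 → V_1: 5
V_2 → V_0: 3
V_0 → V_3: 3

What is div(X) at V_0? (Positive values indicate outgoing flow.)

Divergence = sum of outgoing flows = 5 + (-3) + 3 = 5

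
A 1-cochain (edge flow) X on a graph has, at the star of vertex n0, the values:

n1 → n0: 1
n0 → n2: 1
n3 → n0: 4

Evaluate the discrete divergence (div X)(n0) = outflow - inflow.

Divergence = sum of outgoing flows = (-1) + 1 + (-4) = -4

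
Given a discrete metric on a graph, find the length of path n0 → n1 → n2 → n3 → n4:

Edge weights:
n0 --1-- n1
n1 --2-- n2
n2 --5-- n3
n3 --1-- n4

Arc length = 1 + 2 + 5 + 1 = 9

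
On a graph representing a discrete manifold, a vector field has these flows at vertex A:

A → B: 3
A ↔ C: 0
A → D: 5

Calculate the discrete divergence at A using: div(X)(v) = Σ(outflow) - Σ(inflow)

Divergence = sum of outgoing flows = 3 + 0 + 5 = 8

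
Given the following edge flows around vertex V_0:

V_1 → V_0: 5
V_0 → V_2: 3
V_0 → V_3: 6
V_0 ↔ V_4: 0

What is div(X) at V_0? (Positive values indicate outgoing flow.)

Divergence = sum of outgoing flows = (-5) + 3 + 6 + 0 = 4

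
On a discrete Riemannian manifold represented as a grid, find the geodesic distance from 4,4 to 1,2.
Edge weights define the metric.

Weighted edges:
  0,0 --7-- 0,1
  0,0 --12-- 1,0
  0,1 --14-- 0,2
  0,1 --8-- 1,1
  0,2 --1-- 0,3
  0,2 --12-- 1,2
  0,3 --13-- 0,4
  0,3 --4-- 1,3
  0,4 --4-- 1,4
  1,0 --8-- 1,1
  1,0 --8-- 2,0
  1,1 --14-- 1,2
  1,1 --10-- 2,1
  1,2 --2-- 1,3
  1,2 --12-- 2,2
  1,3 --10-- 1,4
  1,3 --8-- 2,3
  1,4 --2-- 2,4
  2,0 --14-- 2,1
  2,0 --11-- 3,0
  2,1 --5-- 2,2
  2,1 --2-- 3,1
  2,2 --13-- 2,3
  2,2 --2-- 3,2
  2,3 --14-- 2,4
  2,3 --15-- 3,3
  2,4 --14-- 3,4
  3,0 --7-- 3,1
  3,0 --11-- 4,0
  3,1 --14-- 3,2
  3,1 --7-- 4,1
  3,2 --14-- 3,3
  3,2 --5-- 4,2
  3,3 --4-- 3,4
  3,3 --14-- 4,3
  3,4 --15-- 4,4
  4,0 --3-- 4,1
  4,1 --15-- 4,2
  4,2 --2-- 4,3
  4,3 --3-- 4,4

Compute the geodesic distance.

Shortest path: 4,4 → 4,3 → 4,2 → 3,2 → 2,2 → 1,2, total weight = 24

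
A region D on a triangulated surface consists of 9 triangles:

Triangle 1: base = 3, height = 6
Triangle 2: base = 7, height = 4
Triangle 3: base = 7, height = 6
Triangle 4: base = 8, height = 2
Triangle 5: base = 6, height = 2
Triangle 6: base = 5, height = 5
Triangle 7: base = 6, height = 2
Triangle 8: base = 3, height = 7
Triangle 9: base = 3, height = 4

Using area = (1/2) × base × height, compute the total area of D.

(1/2)×3×6 + (1/2)×7×4 + (1/2)×7×6 + (1/2)×8×2 + (1/2)×6×2 + (1/2)×5×5 + (1/2)×6×2 + (1/2)×3×7 + (1/2)×3×4 = 93.0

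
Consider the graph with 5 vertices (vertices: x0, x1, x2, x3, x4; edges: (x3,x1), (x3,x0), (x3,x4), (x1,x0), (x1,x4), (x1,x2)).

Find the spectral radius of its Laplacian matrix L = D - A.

Degrees: deg(x0) = 2, deg(x1) = 4, deg(x2) = 1, deg(x3) = 3, deg(x4) = 2.
L = D − A with rows/columns ordered (x0, x1, x2, x3, x4):
  [ 2, -1,  0, -1,  0]
  [-1,  4, -1, -1, -1]
  [ 0, -1,  1,  0,  0]
  [-1, -1,  0,  3, -1]
  [ 0, -1,  0, -1,  2]
Characteristic polynomial: det(λI − L) = λ(λ − 1)(λ − 2)(λ − 4)(λ − 5).
Roots: λ = 0; (λ − 1) = 0 ⇒ λ = 1; (λ − 2) = 0 ⇒ λ = 2; (λ − 4) = 0 ⇒ λ = 4; (λ − 5) = 0 ⇒ λ = 5.
(Check: the roots sum (with multiplicity) to 12, matching trace L = Σdeg = 2·6 = 12.)
Laplacian eigenvalues: [0.0, 1.0, 2.0, 4.0, 5.0]. Largest eigenvalue (spectral radius) = 5.0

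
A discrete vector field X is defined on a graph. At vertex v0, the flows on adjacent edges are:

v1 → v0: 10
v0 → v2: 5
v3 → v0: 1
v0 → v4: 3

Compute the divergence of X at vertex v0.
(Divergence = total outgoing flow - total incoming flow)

Divergence = sum of outgoing flows = (-10) + 5 + (-1) + 3 = -3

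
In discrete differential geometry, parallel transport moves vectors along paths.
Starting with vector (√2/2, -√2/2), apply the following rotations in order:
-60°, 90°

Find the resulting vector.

Total rotation: (-60°) + 90° = 30°. Final vector: (0.9659, -0.2588)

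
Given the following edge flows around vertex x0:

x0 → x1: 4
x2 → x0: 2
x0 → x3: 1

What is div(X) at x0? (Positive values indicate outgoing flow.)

Divergence = sum of outgoing flows = 4 + (-2) + 1 = 3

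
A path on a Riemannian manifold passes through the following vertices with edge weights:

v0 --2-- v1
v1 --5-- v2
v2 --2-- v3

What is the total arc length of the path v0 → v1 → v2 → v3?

Arc length = 2 + 5 + 2 = 9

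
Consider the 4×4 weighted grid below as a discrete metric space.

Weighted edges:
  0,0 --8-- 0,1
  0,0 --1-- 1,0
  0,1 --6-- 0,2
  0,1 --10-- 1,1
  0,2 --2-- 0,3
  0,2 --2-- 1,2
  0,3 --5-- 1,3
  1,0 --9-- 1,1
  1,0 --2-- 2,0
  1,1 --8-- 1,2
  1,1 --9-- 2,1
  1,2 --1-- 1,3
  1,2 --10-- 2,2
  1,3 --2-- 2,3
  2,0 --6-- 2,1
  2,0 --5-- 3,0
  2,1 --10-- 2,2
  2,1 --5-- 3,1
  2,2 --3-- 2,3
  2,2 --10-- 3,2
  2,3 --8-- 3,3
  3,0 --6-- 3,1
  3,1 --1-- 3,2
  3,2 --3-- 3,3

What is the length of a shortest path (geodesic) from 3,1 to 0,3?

Shortest path: 3,1 → 3,2 → 3,3 → 2,3 → 1,3 → 0,3, total weight = 19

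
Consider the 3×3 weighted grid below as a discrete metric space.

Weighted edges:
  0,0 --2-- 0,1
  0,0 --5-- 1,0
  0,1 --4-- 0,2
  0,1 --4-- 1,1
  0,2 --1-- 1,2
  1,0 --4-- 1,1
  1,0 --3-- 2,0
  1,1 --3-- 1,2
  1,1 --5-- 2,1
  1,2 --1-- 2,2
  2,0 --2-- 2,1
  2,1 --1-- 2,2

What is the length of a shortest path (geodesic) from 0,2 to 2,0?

Shortest path: 0,2 → 1,2 → 2,2 → 2,1 → 2,0, total weight = 5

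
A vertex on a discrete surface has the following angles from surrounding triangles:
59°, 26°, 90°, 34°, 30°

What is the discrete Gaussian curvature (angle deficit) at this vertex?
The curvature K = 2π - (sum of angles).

Sum of angles = 239°. K = 360° - 239° = 121° = 121π/180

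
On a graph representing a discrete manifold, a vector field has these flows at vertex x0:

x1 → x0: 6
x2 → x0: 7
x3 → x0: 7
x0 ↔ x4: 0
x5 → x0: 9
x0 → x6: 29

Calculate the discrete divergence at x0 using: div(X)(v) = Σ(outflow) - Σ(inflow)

Divergence = sum of outgoing flows = (-6) + (-7) + (-7) + 0 + (-9) + 29 = 0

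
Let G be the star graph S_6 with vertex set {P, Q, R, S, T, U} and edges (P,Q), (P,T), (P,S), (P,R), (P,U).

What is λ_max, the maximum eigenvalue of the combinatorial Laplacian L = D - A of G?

The star S_6 is the complete bipartite graph K_{1,5} (one hub of degree 5, 5 leaves of degree 1). The Laplacian spectrum of K_{p,q} is 0, p (multiplicity q−1), q (multiplicity p−1), p+q. With p = 1, q = 5: 0 once, 1 with multiplicity 4, and 6 once. (Check: trace L = sum of degrees = 10 = 4·1 + 6.)
Laplacian eigenvalues: [0.0, 1.0, 1.0, 1.0, 1.0, 6.0]. Largest eigenvalue (spectral radius) = 6.0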